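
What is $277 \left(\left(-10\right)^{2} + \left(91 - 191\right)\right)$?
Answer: $0$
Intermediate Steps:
$277 \left(\left(-10\right)^{2} + \left(91 - 191\right)\right) = 277 \left(100 + \left(91 - 191\right)\right) = 277 \left(100 - 100\right) = 277 \cdot 0 = 0$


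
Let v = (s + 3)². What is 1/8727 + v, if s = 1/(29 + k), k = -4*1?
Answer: 50407777/5454375 ≈ 9.2417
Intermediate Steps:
k = -4
s = 1/25 (s = 1/(29 - 4) = 1/25 ≈ 0.040000)
v = 5776/625 (v = (1/25 + 3)² = (76/25)² = 5776/625 ≈ 9.2416)
1/8727 + v = 1/8727 + 5776/625 = 50407777/5454375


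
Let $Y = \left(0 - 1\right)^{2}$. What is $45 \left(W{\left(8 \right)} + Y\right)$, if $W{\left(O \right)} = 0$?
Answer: $45$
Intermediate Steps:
$Y = 1$ ($Y = \left(-1\right)^{2} = 1$)
$45 \left(W{\left(8 \right)} + Y\right) = 45 \left(0 + 1\right) = 45 \cdot 1 = 45$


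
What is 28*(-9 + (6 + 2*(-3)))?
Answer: -252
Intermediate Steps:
28*(-9 + (6 + 2*(-3))) = 28*(-9 + (6 - 6)) = 28*(-9 + 0) = 28*(-9) = -252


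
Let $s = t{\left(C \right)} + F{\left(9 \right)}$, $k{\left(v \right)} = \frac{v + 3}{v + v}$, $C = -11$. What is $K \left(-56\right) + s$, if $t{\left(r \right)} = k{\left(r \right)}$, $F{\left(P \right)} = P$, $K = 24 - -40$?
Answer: $- \frac{39321}{11} \approx -3574.6$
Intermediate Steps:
$K = 64$ ($K = 24 + 40 = 64$)
$k{\left(v \right)} = \frac{3 + v}{2 v}$
$t{\left(r \right)} = \frac{3 + r}{2 r}$
$s = \frac{103}{11}$ ($s = \frac{3 - 11}{2 \left(-11\right)} + 9 = \frac{1}{2} \left(- \frac{1}{11}\right) \left(-8\right) + 9 = \frac{4}{11} + 9 = \frac{103}{11} \approx 9.3636$)
$K \left(-56\right) + s = 64 \left(-56\right) + \frac{103}{11} = -3584 + \frac{103}{11} = - \frac{39321}{11}$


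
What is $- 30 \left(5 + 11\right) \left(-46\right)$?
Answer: $22080$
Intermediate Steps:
$- 30 \left(5 + 11\right) \left(-46\right) = \left(-30\right) 16 \left(-46\right) = \left(-480\right) \left(-46\right) = 22080$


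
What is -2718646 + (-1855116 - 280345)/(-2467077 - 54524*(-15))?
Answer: -4483635064721/1649217 ≈ -2.7186e+6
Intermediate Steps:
-2718646 + (-1855116 - 280345)/(-2467077 - 54524*(-15)) = -2718646 - 2135461/(-2467077 + 817860) = -2718646 - 2135461/(-1649217) = -2718646 - 2135461*(-1/1649217) = -2718646 + 2135461/1649217 = -4483635064721/1649217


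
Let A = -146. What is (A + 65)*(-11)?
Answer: 891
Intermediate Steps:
(A + 65)*(-11) = (-146 + 65)*(-11) = -81*(-11) = 891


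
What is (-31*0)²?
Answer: 0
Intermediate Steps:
(-31*0)² = 0² = 0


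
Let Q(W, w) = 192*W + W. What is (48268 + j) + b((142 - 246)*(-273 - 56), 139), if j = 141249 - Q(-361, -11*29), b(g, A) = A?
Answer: 259329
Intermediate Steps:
Q(W, w) = 193*W
j = 210922 (j = 141249 - 193*(-361) = 141249 - 1*(-69673) = 141249 + 69673 = 210922)
(48268 + j) + b((142 - 246)*(-273 - 56), 139) = (48268 + 210922) + 139 = 259190 + 139 = 259329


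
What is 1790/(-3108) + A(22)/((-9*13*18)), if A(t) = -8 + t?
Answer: -317771/545454 ≈ -0.58258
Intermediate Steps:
1790/(-3108) + A(22)/((-9*13*18)) = 1790/(-3108) + (-8 + 22)/((-9*13*18)) = 1790*(-1/3108) + 14/((-117*18)) = -895/1554 + 14/(-2106) = -895/1554 + 14*(-1/2106) = -895/1554 - 7/1053 = -317771/545454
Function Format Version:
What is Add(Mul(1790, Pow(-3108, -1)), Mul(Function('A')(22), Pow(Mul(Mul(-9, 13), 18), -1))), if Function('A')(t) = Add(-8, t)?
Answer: Rational(-317771, 545454) ≈ -0.58258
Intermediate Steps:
Add(Mul(1790, Pow(-3108, -1)), Mul(Function('A')(22), Pow(Mul(Mul(-9, 13), 18), -1))) = Add(Mul(1790, Pow(-3108, -1)), Mul(Add(-8, 22), Pow(Mul(Mul(-9, 13), 18), -1))) = Add(Mul(1790, Rational(-1, 3108)), Mul(14, Pow(Mul(-117, 18), -1))) = Add(Rational(-895, 1554), Mul(14, Pow(-2106, -1))) = Add(Rational(-895, 1554), Mul(14, Rational(-1, 2106))) = Add(Rational(-895, 1554), Rational(-7, 1053)) = Rational(-317771, 545454)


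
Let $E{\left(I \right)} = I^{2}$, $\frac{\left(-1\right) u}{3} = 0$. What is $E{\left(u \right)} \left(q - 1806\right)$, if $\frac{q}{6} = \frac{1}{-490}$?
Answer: $0$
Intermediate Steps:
$u = 0$ ($u = \left(-3\right) 0 = 0$)
$q = - \frac{3}{245}$ ($q = \frac{6}{-490} = 6 \left(- \frac{1}{490}\right) = - \frac{3}{245} \approx -0.012245$)
$E{\left(u \right)} \left(q - 1806\right) = 0^{2} \left(- \frac{3}{245} - 1806\right) = 0 \left(- \frac{3}{245} - 1806\right) = 0 \left(- \frac{442473}{245}\right) = 0$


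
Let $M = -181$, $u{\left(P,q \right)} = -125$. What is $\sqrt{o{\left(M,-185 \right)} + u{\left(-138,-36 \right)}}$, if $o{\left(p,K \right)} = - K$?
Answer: $2 \sqrt{15} \approx 7.746$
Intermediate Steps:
$\sqrt{o{\left(M,-185 \right)} + u{\left(-138,-36 \right)}} = \sqrt{\left(-1\right) \left(-185\right) - 125} = \sqrt{185 - 125} = \sqrt{60} = 2 \sqrt{15}$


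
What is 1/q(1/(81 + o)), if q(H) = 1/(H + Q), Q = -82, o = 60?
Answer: -11561/141 ≈ -81.993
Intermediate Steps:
q(H) = 1/(-82 + H) (q(H) = 1/(H - 82) = 1/(-82 + H))
1/q(1/(81 + o)) = 1/(1/(-82 + 1/(81 + 60))) = 1/(1/(-82 + 1/141)) = 1/(1/(-11561/141)) = 1/(-141/11561) = -11561/141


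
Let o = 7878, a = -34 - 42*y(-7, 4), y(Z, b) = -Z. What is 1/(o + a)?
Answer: 1/7550 ≈ 0.00013245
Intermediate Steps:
a = -328 (a = -34 - (-42)*(-7) = -34 - 42*7 = -34 - 294 = -328)
1/(o + a) = 1/(7878 - 328) = 1/7550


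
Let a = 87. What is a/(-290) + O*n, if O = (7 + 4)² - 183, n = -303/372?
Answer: 251/5 ≈ 50.200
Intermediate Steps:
n = -101/124 (n = -303*1/372 = -101/124 ≈ -0.81452)
O = -62 (O = 11² - 183 = 121 - 183 = -62)
a/(-290) + O*n = 87/(-290) - 62*(-101/124) = 87*(-1/290) + 101/2 = -3/10 + 101/2 = 251/5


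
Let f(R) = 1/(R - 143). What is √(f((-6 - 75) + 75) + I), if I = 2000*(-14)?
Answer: I*√621628149/149 ≈ 167.33*I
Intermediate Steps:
I = -28000
f(R) = 1/(-143 + R)
√(f((-6 - 75) + 75) + I) = √(1/(-143 + ((-6 - 75) + 75)) - 28000) = √(1/(-143 + (-81 + 75)) - 28000) = √(1/(-143 - 6) - 28000) = √(1/(-149) - 28000) = √(-1/149 - 28000) = √(-4172001/149) = I*√621628149/149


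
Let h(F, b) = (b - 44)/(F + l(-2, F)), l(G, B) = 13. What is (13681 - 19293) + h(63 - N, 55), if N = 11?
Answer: -364769/65 ≈ -5611.8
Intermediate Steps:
h(F, b) = (-44 + b)/(13 + F) (h(F, b) = (b - 44)/(F + 13) = (-44 + b)/(13 + F))
(13681 - 19293) + h(63 - N, 55) = (13681 - 19293) + (-44 + 55)/(13 + (63 - 1*11)) = -5612 + 11/(13 + (63 - 11)) = -5612 + 11/(13 + 52) = -5612 + 11/65 = -364769/65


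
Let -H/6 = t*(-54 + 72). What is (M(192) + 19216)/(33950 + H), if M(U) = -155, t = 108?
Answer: 19061/22286 ≈ 0.85529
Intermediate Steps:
H = -11664 (H = -648*(-54 + 72) = -648*18 = -6*1944 = -11664)
(M(192) + 19216)/(33950 + H) = (-155 + 19216)/(33950 - 11664) = 19061/22286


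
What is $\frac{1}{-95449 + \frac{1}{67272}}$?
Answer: $- \frac{67272}{6421045127} \approx -1.0477 \cdot 10^{-5}$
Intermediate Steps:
$\frac{1}{-95449 + \frac{1}{67272}} = \frac{1}{- \frac{6421045127}{67272}} = - \frac{67272}{6421045127}$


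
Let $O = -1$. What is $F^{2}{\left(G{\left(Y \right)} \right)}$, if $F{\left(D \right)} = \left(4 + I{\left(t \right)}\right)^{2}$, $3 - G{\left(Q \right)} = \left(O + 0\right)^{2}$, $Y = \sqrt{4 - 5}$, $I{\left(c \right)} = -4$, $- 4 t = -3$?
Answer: $0$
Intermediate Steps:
$t = \frac{3}{4}$ ($t = \left(- \frac{1}{4}\right) \left(-3\right) = \frac{3}{4} \approx 0.75$)
$Y = i$ ($Y = \sqrt{-1} = i \approx 1.0 i$)
$G{\left(Q \right)} = 2$ ($G{\left(Q \right)} = 3 - \left(-1 + 0\right)^{2} = 3 - \left(-1\right)^{2} = 3 - 1 = 2$)
$F{\left(D \right)} = 0$ ($F{\left(D \right)} = \left(4 - 4\right)^{2} = 0^{2} = 0$)
$F^{2}{\left(G{\left(Y \right)} \right)} = 0^{2} = 0$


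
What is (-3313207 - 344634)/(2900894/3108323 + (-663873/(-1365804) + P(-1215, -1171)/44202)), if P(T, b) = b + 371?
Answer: -12711227927908117408636/4869381318024165 ≈ -2.6104e+6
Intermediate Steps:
P(T, b) = 371 + b
(-3313207 - 344634)/(2900894/3108323 + (-663873/(-1365804) + P(-1215, -1171)/44202)) = (-3313207 - 344634)/(2900894/3108323 + (-663873/(-1365804) + (371 - 1171)/44202)) = -3657841/(2900894*(1/3108323) + (-663873*(-1/1365804) - 800*1/44202)) = -3657841/(2900894/3108323 + (221291/455268 - 400/22101)) = -3657841/(2900894/3108323 + 523182799/1117986452) = -3657841/4869381318024165/3475063002439996 = -3657841*3475063002439996/4869381318024165 = -12711227927908117408636/4869381318024165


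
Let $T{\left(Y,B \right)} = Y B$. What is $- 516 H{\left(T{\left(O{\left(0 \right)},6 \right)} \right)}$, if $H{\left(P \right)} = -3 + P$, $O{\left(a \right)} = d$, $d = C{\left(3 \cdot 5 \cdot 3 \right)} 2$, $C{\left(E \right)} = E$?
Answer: $-277092$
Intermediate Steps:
$d = 90$ ($d = 3 \cdot 5 \cdot 3 \cdot 2 = 15 \cdot 3 \cdot 2 = 45 \cdot 2 = 90$)
$O{\left(a \right)} = 90$
$T{\left(Y,B \right)} = B Y$
$- 516 H{\left(T{\left(O{\left(0 \right)},6 \right)} \right)} = - 516 \left(-3 + 6 \cdot 90\right) = - 516 \left(-3 + 540\right) = \left(-516\right) 537 = -277092$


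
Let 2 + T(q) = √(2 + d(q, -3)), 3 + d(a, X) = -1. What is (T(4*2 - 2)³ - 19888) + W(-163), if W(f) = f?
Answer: -20047 + 10*I*√2 ≈ -20047.0 + 14.142*I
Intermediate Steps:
d(a, X) = -4 (d(a, X) = -3 - 1 = -4)
T(q) = -2 + I*√2 (T(q) = -2 + √(2 - 4) = -2 + √(-2) = -2 + I*√2)
(T(4*2 - 2)³ - 19888) + W(-163) = ((-2 + I*√2)³ - 19888) - 163 = (-19888 + (-2 + I*√2)³) - 163 = -20051 + (-2 + I*√2)³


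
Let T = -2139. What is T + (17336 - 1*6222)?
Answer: 8975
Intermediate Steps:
T + (17336 - 1*6222) = -2139 + (17336 - 1*6222) = -2139 + (17336 - 6222) = -2139 + 11114 = 8975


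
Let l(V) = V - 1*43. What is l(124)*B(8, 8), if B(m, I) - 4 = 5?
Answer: 729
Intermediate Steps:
B(m, I) = 9 (B(m, I) = 4 + 5 = 9)
l(V) = -43 + V (l(V) = V - 43 = -43 + V)
l(124)*B(8, 8) = (-43 + 124)*9 = 81*9 = 729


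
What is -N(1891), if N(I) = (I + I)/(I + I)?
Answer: -1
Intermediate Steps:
N(I) = 1 (N(I) = (2*I)/((2*I)) = (2*I)*(1/(2*I)) = 1)
-N(1891) = -1*1 = -1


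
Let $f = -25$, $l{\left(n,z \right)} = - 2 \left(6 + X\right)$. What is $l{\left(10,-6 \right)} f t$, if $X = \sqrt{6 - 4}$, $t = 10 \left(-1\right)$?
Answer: $-3000 - 500 \sqrt{2} \approx -3707.1$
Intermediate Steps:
$t = -10$
$X = \sqrt{2} \approx 1.4142$
$l{\left(n,z \right)} = -12 - 2 \sqrt{2}$ ($l{\left(n,z \right)} = - 2 \left(6 + \sqrt{2}\right) = -12 - 2 \sqrt{2}$)
$l{\left(10,-6 \right)} f t = \left(-12 - 2 \sqrt{2}\right) \left(-25\right) \left(-10\right) = \left(300 + 50 \sqrt{2}\right) \left(-10\right) = -3000 - 500 \sqrt{2}$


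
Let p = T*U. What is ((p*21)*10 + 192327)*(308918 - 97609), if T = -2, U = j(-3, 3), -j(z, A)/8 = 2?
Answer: 42060422523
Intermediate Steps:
j(z, A) = -16 (j(z, A) = -8*2 = -16)
U = -16
p = 32 (p = -2*(-16) = 32)
((p*21)*10 + 192327)*(308918 - 97609) = ((32*21)*10 + 192327)*(308918 - 97609) = (672*10 + 192327)*211309 = (6720 + 192327)*211309 = 199047*211309 = 42060422523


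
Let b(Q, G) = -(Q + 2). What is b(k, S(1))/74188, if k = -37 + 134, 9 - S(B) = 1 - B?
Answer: -99/74188 ≈ -0.0013344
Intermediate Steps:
S(B) = 8 + B (S(B) = 9 - (1 - B) = 9 + (-1 + B) = 8 + B)
k = 97
b(Q, G) = -2 - Q (b(Q, G) = -(2 + Q) = -2 - Q)
b(k, S(1))/74188 = (-2 - 1*97)/74188 = (-2 - 97)*(1/74188) = -99*1/74188 = -99/74188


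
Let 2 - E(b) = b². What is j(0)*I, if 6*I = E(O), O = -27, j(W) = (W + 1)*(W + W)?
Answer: 0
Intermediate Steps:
j(W) = 2*W*(1 + W) (j(W) = (1 + W)*(2*W) = 2*W*(1 + W))
E(b) = 2 - b²
I = -727/6 (I = (2 - 1*(-27)²)/6 = (2 - 1*729)/6 = (2 - 729)/6 = (⅙)*(-727) = -727/6 ≈ -121.17)
j(0)*I = (2*0*(1 + 0))*(-727/6) = (2*0*1)*(-727/6) = 0*(-727/6) = 0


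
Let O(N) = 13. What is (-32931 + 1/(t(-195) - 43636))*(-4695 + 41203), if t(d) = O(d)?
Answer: -52445531403112/43623 ≈ -1.2022e+9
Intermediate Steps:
t(d) = 13
(-32931 + 1/(t(-195) - 43636))*(-4695 + 41203) = (-32931 + 1/(13 - 43636))*(-4695 + 41203) = (-32931 + 1/(-43623))*36508 = (-32931 - 1/43623)*36508 = -1436549014/43623*36508 = -52445531403112/43623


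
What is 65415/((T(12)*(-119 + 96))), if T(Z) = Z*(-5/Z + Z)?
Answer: -65415/3197 ≈ -20.461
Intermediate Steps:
T(Z) = Z*(Z - 5/Z)
65415/((T(12)*(-119 + 96))) = 65415/(((-5 + 12**2)*(-119 + 96))) = 65415/(((-5 + 144)*(-23))) = 65415/((139*(-23))) = 65415/(-3197) = 65415*(-1/3197) = -65415/3197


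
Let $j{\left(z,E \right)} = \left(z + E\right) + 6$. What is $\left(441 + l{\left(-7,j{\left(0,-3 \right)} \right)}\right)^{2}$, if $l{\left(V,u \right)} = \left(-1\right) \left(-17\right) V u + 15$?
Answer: $9801$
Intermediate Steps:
$j{\left(z,E \right)} = 6 + E + z$ ($j{\left(z,E \right)} = \left(E + z\right) + 6 = 6 + E + z$)
$l{\left(V,u \right)} = 15 + 17 V u$ ($l{\left(V,u \right)} = 17 V u + 15 = 15 + 17 V u$)
$\left(441 + l{\left(-7,j{\left(0,-3 \right)} \right)}\right)^{2} = \left(441 + \left(15 + 17 \left(-7\right) \left(6 - 3 + 0\right)\right)\right)^{2} = \left(441 + \left(15 + 17 \left(-7\right) 3\right)\right)^{2} = \left(441 + \left(15 - 357\right)\right)^{2} = \left(441 - 342\right)^{2} = 99^{2} = 9801$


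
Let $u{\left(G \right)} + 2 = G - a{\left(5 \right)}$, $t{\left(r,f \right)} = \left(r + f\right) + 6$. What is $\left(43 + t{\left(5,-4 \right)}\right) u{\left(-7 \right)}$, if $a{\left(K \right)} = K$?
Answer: $-700$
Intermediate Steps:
$t{\left(r,f \right)} = 6 + f + r$ ($t{\left(r,f \right)} = \left(f + r\right) + 6 = 6 + f + r$)
$u{\left(G \right)} = -7 + G$ ($u{\left(G \right)} = -2 + \left(G - 5\right) = -2 + \left(-5 + G\right) = -7 + G$)
$\left(43 + t{\left(5,-4 \right)}\right) u{\left(-7 \right)} = \left(43 + \left(6 - 4 + 5\right)\right) \left(-7 - 7\right) = \left(43 + 7\right) \left(-14\right) = 50 \left(-14\right) = -700$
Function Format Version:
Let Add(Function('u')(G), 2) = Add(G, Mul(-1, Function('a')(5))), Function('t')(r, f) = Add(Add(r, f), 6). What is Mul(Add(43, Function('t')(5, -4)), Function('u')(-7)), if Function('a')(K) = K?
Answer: -700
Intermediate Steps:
Function('t')(r, f) = Add(6, f, r) (Function('t')(r, f) = Add(Add(f, r), 6) = Add(6, f, r))
Function('u')(G) = Add(-7, G) (Function('u')(G) = Add(-2, Add(G, Mul(-1, 5))) = Add(-2, Add(G, -5)) = Add(-2, Add(-5, G)) = Add(-7, G))
Mul(Add(43, Function('t')(5, -4)), Function('u')(-7)) = Mul(Add(43, Add(6, -4, 5)), Add(-7, -7)) = Mul(Add(43, 7), -14) = Mul(50, -14) = -700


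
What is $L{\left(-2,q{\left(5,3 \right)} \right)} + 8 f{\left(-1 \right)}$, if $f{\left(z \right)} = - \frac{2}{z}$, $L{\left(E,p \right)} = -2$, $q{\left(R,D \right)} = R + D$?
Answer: $14$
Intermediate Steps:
$q{\left(R,D \right)} = D + R$
$L{\left(-2,q{\left(5,3 \right)} \right)} + 8 f{\left(-1 \right)} = -2 + 8 \left(- \frac{2}{-1}\right) = -2 + 8 \left(\left(-2\right) \left(-1\right)\right) = -2 + 8 \cdot 2 = -2 + 16 = 14$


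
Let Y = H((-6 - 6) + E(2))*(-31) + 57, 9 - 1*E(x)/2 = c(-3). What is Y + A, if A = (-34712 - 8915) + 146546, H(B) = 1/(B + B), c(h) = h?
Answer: 2471393/24 ≈ 1.0297e+5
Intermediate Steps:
E(x) = 24 (E(x) = 18 - 2*(-3) = 18 + 6 = 24)
H(B) = 1/(2*B)
Y = 1337/24 (Y = (1/(2*((-6 - 6) + 24)))*(-31) + 57 = (1/(2*(-12 + 24)))*(-31) + 57 = ((1/2)/12)*(-31) + 57 = ((1/2)*(1/12))*(-31) + 57 = (1/24)*(-31) + 57 = -31/24 + 57 = 1337/24 ≈ 55.708)
A = 102919 (A = -43627 + 146546 = 102919)
Y + A = 1337/24 + 102919 = 2471393/24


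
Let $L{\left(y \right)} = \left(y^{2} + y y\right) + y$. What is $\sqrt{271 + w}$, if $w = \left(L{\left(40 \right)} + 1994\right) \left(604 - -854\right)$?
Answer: $\sqrt{7631443} \approx 2762.5$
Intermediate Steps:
$L{\left(y \right)} = y + 2 y^{2}$ ($L{\left(y \right)} = \left(y^{2} + y^{2}\right) + y = 2 y^{2} + y = y + 2 y^{2}$)
$w = 7631172$ ($w = \left(40 \left(1 + 2 \cdot 40\right) + 1994\right) \left(604 - -854\right) = \left(40 \left(1 + 80\right) + 1994\right) \left(604 + 854\right) = \left(40 \cdot 81 + 1994\right) 1458 = \left(3240 + 1994\right) 1458 = 5234 \cdot 1458 = 7631172$)
$\sqrt{271 + w} = \sqrt{271 + 7631172} = \sqrt{7631443}$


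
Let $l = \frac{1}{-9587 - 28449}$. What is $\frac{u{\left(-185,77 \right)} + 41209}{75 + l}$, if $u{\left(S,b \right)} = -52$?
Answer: $\frac{1565447652}{2852699} \approx 548.76$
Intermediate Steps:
$l = - \frac{1}{38036}$ ($l = \frac{1}{-38036} = - \frac{1}{38036} \approx -2.6291 \cdot 10^{-5}$)
$\frac{u{\left(-185,77 \right)} + 41209}{75 + l} = \frac{-52 + 41209}{75 - \frac{1}{38036}} = \frac{41157}{\frac{2852699}{38036}} = 41157 \cdot \frac{38036}{2852699} = \frac{1565447652}{2852699}$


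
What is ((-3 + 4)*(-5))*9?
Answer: -45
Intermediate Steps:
((-3 + 4)*(-5))*9 = (1*(-5))*9 = -5*9 = -45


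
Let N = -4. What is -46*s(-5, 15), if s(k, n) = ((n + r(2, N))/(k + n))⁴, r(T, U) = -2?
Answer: -656903/5000 ≈ -131.38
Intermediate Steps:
s(k, n) = (-2 + n)⁴/(k + n)⁴ (s(k, n) = ((n - 2)/(k + n))⁴ = ((-2 + n)/(k + n))⁴ = (-2 + n)⁴/(k + n)⁴)
-46*s(-5, 15) = -46*(-2 + 15)⁴/(-5 + 15)⁴ = -46*13⁴/10⁴ = -1313806/10000 = -46*28561/10000 = -656903/5000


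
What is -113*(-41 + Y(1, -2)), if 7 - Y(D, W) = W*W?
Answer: 4294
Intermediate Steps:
Y(D, W) = 7 - W² (Y(D, W) = 7 - W*W = 7 - W²)
-113*(-41 + Y(1, -2)) = -113*(-41 + (7 - 1*(-2)²)) = -113*(-41 + (7 - 1*4)) = -113*(-41 + (7 - 4)) = -113*(-41 + 3) = -113*(-38) = 4294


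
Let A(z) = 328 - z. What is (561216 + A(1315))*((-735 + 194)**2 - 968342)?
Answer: -378524886369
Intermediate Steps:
(561216 + A(1315))*((-735 + 194)**2 - 968342) = (561216 + (328 - 1*1315))*((-735 + 194)**2 - 968342) = (561216 + (328 - 1315))*((-541)**2 - 968342) = (561216 - 987)*(292681 - 968342) = 560229*(-675661) = -378524886369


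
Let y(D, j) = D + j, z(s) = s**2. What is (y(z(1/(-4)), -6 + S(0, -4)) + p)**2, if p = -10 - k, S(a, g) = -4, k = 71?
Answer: 2117025/256 ≈ 8269.6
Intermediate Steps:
p = -81 (p = -10 - 1*71 = -10 - 71 = -81)
(y(z(1/(-4)), -6 + S(0, -4)) + p)**2 = (((1/(-4))**2 + (-6 - 4)) - 81)**2 = (((1*(-1/4))**2 - 10) - 81)**2 = (((-1/4)**2 - 10) - 81)**2 = ((1/16 - 10) - 81)**2 = (-159/16 - 81)**2 = (-1455/16)**2 = 2117025/256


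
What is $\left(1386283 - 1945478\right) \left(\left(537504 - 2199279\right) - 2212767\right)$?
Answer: $2166624513690$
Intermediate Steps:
$\left(1386283 - 1945478\right) \left(\left(537504 - 2199279\right) - 2212767\right) = - 559195 \left(\left(537504 - 2199279\right) - 2212767\right) = - 559195 \left(-1661775 - 2212767\right) = \left(-559195\right) \left(-3874542\right) = 2166624513690$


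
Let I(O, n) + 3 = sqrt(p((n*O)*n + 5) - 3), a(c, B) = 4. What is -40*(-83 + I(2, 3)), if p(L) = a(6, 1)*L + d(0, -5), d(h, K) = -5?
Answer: 3440 - 80*sqrt(21) ≈ 3073.4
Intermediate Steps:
p(L) = -5 + 4*L (p(L) = 4*L - 5 = -5 + 4*L)
I(O, n) = -3 + sqrt(12 + 4*O*n**2) (I(O, n) = -3 + sqrt((-5 + 4*((n*O)*n + 5)) - 3) = -3 + sqrt((-5 + 4*((O*n)*n + 5)) - 3) = -3 + sqrt((-5 + 4*(O*n**2 + 5)) - 3) = -3 + sqrt((-5 + 4*(5 + O*n**2)) - 3) = -3 + sqrt((-5 + (20 + 4*O*n**2)) - 3) = -3 + sqrt((15 + 4*O*n**2) - 3) = -3 + sqrt(12 + 4*O*n**2))
-40*(-83 + I(2, 3)) = -40*(-83 + (-3 + 2*sqrt(3 + 2*3**2))) = -40*(-83 + (-3 + 2*sqrt(3 + 2*9))) = -40*(-83 + (-3 + 2*sqrt(3 + 18))) = -40*(-83 + (-3 + 2*sqrt(21))) = -40*(-86 + 2*sqrt(21)) = 3440 - 80*sqrt(21)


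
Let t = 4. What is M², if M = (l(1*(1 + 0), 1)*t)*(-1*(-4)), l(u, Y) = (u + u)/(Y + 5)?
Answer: 256/9 ≈ 28.444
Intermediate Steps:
l(u, Y) = 2*u/(5 + Y) (l(u, Y) = (2*u)/(5 + Y) = 2*u/(5 + Y))
M = 16/3 (M = ((2*(1*(1 + 0))/(5 + 1))*4)*(-1*(-4)) = ((2*(1*1)/6)*4)*4 = ((2*1*(⅙))*4)*4 = ((⅓)*4)*4 = (4/3)*4 = 16/3 ≈ 5.3333)
M² = (16/3)² = 256/9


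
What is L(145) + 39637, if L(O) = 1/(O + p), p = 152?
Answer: 11772190/297 ≈ 39637.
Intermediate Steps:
L(O) = 1/(152 + O) (L(O) = 1/(O + 152) = 1/(152 + O))
L(145) + 39637 = 1/(152 + 145) + 39637 = 1/297 + 39637 = 11772190/297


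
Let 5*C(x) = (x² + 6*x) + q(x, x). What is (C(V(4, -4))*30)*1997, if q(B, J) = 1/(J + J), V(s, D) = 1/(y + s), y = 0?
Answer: 341487/8 ≈ 42686.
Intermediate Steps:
V(s, D) = 1/s (V(s, D) = 1/(0 + s) = 1/s)
q(B, J) = 1/(2*J)
C(x) = x²/5 + 1/(10*x) + 6*x/5 (C(x) = ((x² + 6*x) + 1/(2*x))/5 = (x² + 1/(2*x) + 6*x)/5 = x²/5 + 1/(10*x) + 6*x/5)
(C(V(4, -4))*30)*1997 = (((1 + 2*(1/4)²*(6 + 1/4))/(10*(1/4)))*30)*1997 = (((1 + 2*(¼)²*(6 + ¼))/(10*(¼)))*30)*1997 = (((⅒)*4*(1 + 2*(1/16)*(25/4)))*30)*1997 = (((⅒)*4*(1 + 25/32))*30)*1997 = (((⅒)*4*(57/32))*30)*1997 = ((57/80)*30)*1997 = (171/8)*1997 = 341487/8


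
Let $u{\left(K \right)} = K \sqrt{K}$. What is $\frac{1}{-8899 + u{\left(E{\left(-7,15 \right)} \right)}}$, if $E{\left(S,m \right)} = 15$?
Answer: $- \frac{8899}{79188826} - \frac{15 \sqrt{15}}{79188826} \approx -0.00011311$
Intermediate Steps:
$u{\left(K \right)} = K^{\frac{3}{2}}$
$\frac{1}{-8899 + u{\left(E{\left(-7,15 \right)} \right)}} = \frac{1}{-8899 + 15^{\frac{3}{2}}} = \frac{1}{-8899 + 15 \sqrt{15}}$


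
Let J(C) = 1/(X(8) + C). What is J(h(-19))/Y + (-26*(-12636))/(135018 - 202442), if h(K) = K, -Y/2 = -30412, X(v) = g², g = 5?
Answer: -3746786705/768937008 ≈ -4.8727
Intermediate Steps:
X(v) = 25 (X(v) = 5² = 25)
Y = 60824 (Y = -2*(-30412) = 60824)
J(C) = 1/(25 + C)
J(h(-19))/Y + (-26*(-12636))/(135018 - 202442) = 1/((25 - 19)*60824) + (-26*(-12636))/(135018 - 202442) = (1/60824)/6 + 328536/(-67424) = (⅙)*(1/60824) + 328536*(-1/67424) = 1/364944 - 41067/8428 = -3746786705/768937008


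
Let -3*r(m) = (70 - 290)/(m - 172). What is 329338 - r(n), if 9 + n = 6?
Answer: 34580534/105 ≈ 3.2934e+5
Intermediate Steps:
n = -3 (n = -9 + 6 = -3)
r(m) = 220/(3*(-172 + m)) (r(m) = -(70 - 290)/(3*(m - 172)) = -(-220)/(3*(-172 + m)) = 220/(3*(-172 + m)))
329338 - r(n) = 329338 - 220/(3*(-172 - 3)) = 329338 - 220/(3*(-175)) = 329338 - 220*(-1)/(3*175) = 329338 - 1*(-44/105) = 329338 + 44/105 = 34580534/105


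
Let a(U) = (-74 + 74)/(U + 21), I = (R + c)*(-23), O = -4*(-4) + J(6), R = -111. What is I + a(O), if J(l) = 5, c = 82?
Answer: 667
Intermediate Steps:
O = 21 (O = -4*(-4) + 5 = 16 + 5 = 21)
I = 667 (I = (-111 + 82)*(-23) = -29*(-23) = 667)
a(U) = 0 (a(U) = 0/(21 + U) = 0)
I + a(O) = 667 + 0 = 667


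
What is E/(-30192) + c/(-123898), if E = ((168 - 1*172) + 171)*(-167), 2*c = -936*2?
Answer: 1741825517/1870364208 ≈ 0.93128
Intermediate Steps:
c = -936 (c = (-936*2)/2 = (½)*(-1872) = -936)
E = -27889 (E = ((168 - 172) + 171)*(-167) = (-4 + 171)*(-167) = 167*(-167) = -27889)
E/(-30192) + c/(-123898) = -27889/(-30192) - 936/(-123898) = -27889*(-1/30192) - 936*(-1/123898) = 27889/30192 + 468/61949 = 1741825517/1870364208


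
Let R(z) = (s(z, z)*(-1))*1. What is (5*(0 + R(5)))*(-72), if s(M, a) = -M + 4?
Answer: -360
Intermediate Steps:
s(M, a) = 4 - M
R(z) = -4 + z (R(z) = ((4 - z)*(-1))*1 = (-4 + z)*1 = -4 + z)
(5*(0 + R(5)))*(-72) = (5*(0 + (-4 + 5)))*(-72) = (5*(0 + 1))*(-72) = (5*1)*(-72) = 5*(-72) = -360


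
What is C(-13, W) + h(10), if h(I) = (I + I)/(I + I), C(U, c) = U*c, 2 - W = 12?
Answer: 131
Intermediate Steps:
W = -10 (W = 2 - 1*12 = 2 - 12 = -10)
h(I) = 1 (h(I) = (2*I)/((2*I)) = (2*I)*(1/(2*I)) = 1)
C(-13, W) + h(10) = -13*(-10) + 1 = 130 + 1 = 131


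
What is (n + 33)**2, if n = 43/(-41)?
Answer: 1716100/1681 ≈ 1020.9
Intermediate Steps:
n = -43/41 (n = 43*(-1/41) = -43/41 ≈ -1.0488)
(n + 33)**2 = (-43/41 + 33)**2 = (1310/41)**2 = 1716100/1681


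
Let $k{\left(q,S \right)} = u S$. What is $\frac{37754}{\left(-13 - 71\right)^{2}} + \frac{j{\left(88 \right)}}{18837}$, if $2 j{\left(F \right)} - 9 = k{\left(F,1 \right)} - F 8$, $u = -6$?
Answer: $\frac{624955}{117208} \approx 5.332$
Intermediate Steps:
$k{\left(q,S \right)} = - 6 S$
$j{\left(F \right)} = \frac{3}{2} - 4 F$ ($j{\left(F \right)} = \frac{9}{2} + \frac{\left(-6\right) 1 - F 8}{2} = \frac{9}{2} + \frac{-6 - 8 F}{2} = \frac{9}{2} - \left(3 + 4 F\right) = \frac{3}{2} - 4 F$)
$\frac{37754}{\left(-13 - 71\right)^{2}} + \frac{j{\left(88 \right)}}{18837} = \frac{37754}{\left(-13 - 71\right)^{2}} + \frac{\frac{3}{2} - 352}{18837} = \frac{37754}{\left(-84\right)^{2}} + \left(\frac{3}{2} - 352\right) \frac{1}{18837} = \frac{37754}{7056} - \frac{701}{37674} = 37754 \cdot \frac{1}{7056} - \frac{701}{37674} = \frac{18877}{3528} - \frac{701}{37674} = \frac{624955}{117208}$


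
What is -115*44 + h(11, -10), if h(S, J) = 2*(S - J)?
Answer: -5018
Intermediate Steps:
h(S, J) = -2*J + 2*S
-115*44 + h(11, -10) = -115*44 + (-2*(-10) + 2*11) = -5060 + (20 + 22) = -5060 + 42 = -5018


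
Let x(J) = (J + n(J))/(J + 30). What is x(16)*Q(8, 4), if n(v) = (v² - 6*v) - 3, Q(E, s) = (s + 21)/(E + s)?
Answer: 4325/552 ≈ 7.8351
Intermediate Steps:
Q(E, s) = (21 + s)/(E + s)
n(v) = -3 + v² - 6*v
x(J) = (-3 + J² - 5*J)/(30 + J) (x(J) = (J + (-3 + J² - 6*J))/(J + 30) = (-3 + J² - 5*J)/(30 + J))
x(16)*Q(8, 4) = ((-3 + 16² - 5*16)/(30 + 16))*((21 + 4)/(8 + 4)) = ((-3 + 256 - 80)/46)*(25/12) = ((1/46)*173)*((1/12)*25) = (173/46)*(25/12) = 4325/552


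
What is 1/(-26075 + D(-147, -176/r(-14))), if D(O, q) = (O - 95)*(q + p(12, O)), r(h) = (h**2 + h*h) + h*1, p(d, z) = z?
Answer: 189/1816607 ≈ 0.00010404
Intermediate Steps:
r(h) = h + 2*h**2 (r(h) = (h**2 + h**2) + h = 2*h**2 + h = h + 2*h**2)
D(O, q) = (-95 + O)*(O + q) (D(O, q) = (O - 95)*(q + O) = (-95 + O)*(O + q))
1/(-26075 + D(-147, -176/r(-14))) = 1/(-26075 + ((-147)**2 - 95*(-147) - (-16720)/((-14*(1 + 2*(-14)))) - (-25872)/((-14*(1 + 2*(-14)))))) = 1/(-26075 + (21609 + 13965 - (-16720)/((-14*(1 - 28))) - (-25872)/((-14*(1 - 28))))) = 1/(-26075 + (21609 + 13965 - (-16720)/((-14*(-27))) - (-25872)/((-14*(-27))))) = 1/(-26075 + (21609 + 13965 - (-16720)/378 - (-25872)/378)) = 1/(-26075 + (21609 + 13965 - 95*(-88/189) - 147*(-88/189))) = 1/(-26075 + (21609 + 13965 + 8360/189 + 616/9)) = 1/(-26075 + 6744782/189) = 1/(1816607/189) = 189/1816607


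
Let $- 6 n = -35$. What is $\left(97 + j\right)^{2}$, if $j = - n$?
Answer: $\frac{299209}{36} \approx 8311.4$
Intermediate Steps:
$n = \frac{35}{6}$ ($n = \left(- \frac{1}{6}\right) \left(-35\right) = \frac{35}{6} \approx 5.8333$)
$j = - \frac{35}{6}$ ($j = \left(-1\right) \frac{35}{6} = - \frac{35}{6} \approx -5.8333$)
$\left(97 + j\right)^{2} = \left(97 - \frac{35}{6}\right)^{2} = \left(\frac{547}{6}\right)^{2} = \frac{299209}{36}$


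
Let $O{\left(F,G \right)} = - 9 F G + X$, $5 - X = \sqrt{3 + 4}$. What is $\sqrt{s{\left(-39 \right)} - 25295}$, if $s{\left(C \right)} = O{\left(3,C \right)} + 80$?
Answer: $\sqrt{-24157 - \sqrt{7}} \approx 155.43 i$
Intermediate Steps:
$X = 5 - \sqrt{7}$ ($X = 5 - \sqrt{3 + 4} = 5 - \sqrt{7} \approx 2.3542$)
$O{\left(F,G \right)} = 5 - \sqrt{7} - 9 F G$ ($O{\left(F,G \right)} = - 9 F G + \left(5 - \sqrt{7}\right) = 5 - \sqrt{7} - 9 F G$)
$s{\left(C \right)} = 85 - \sqrt{7} - 27 C$ ($s{\left(C \right)} = \left(5 - \sqrt{7} - 27 C\right) + 80 = 85 - \sqrt{7} - 27 C$)
$\sqrt{s{\left(-39 \right)} - 25295} = \sqrt{\left(85 - \sqrt{7} - -1053\right) - 25295} = \sqrt{\left(85 - \sqrt{7} + 1053\right) - 25295} = \sqrt{\left(1138 - \sqrt{7}\right) - 25295} = \sqrt{-24157 - \sqrt{7}}$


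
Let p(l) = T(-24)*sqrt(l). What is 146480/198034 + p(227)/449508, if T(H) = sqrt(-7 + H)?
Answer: 73240/99017 + I*sqrt(7037)/449508 ≈ 0.73967 + 0.00018662*I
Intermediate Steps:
p(l) = I*sqrt(31)*sqrt(l) (p(l) = sqrt(-7 - 24)*sqrt(l) = sqrt(-31)*sqrt(l) = (I*sqrt(31))*sqrt(l) = I*sqrt(31)*sqrt(l))
146480/198034 + p(227)/449508 = 146480/198034 + (I*sqrt(31)*sqrt(227))/449508 = 146480*(1/198034) + (I*sqrt(7037))*(1/449508) = 73240/99017 + I*sqrt(7037)/449508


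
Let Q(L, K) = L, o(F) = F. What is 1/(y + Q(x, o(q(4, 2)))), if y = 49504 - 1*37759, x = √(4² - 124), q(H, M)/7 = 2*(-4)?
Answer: 435/5109079 - 2*I*√3/45981711 ≈ 8.5143e-5 - 7.5337e-8*I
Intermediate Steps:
q(H, M) = -56 (q(H, M) = 7*(2*(-4)) = 7*(-8) = -56)
x = 6*I*√3 (x = √(16 - 124) = √(-108) = 6*I*√3 ≈ 10.392*I)
y = 11745 (y = 49504 - 37759 = 11745)
1/(y + Q(x, o(q(4, 2)))) = 1/(11745 + 6*I*√3)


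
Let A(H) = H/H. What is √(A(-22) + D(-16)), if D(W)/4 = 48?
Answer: √193 ≈ 13.892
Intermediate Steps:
A(H) = 1
D(W) = 192 (D(W) = 4*48 = 192)
√(A(-22) + D(-16)) = √(1 + 192) = √193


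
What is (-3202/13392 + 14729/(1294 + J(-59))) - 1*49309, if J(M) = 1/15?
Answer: -6407541041555/129976056 ≈ -49298.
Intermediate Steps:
J(M) = 1/15
(-3202/13392 + 14729/(1294 + J(-59))) - 1*49309 = (-3202/13392 + 14729/(1294 + 1/15)) - 1*49309 = (-3202*1/13392 + 14729/(19411/15)) - 49309 = (-1601/6696 + 14729*(15/19411)) - 49309 = (-1601/6696 + 220935/19411) - 49309 = 1448303749/129976056 - 49309 = -6407541041555/129976056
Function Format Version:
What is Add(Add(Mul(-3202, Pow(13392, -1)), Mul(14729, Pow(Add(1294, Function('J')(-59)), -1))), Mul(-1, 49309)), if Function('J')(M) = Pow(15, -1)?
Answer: Rational(-6407541041555, 129976056) ≈ -49298.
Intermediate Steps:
Function('J')(M) = Rational(1, 15)
Add(Add(Mul(-3202, Pow(13392, -1)), Mul(14729, Pow(Add(1294, Function('J')(-59)), -1))), Mul(-1, 49309)) = Add(Add(Mul(-3202, Pow(13392, -1)), Mul(14729, Pow(Add(1294, Rational(1, 15)), -1))), Mul(-1, 49309)) = Add(Add(Mul(-3202, Rational(1, 13392)), Mul(14729, Pow(Rational(19411, 15), -1))), -49309) = Add(Add(Rational(-1601, 6696), Mul(14729, Rational(15, 19411))), -49309) = Add(Add(Rational(-1601, 6696), Rational(220935, 19411)), -49309) = Add(Rational(1448303749, 129976056), -49309) = Rational(-6407541041555, 129976056)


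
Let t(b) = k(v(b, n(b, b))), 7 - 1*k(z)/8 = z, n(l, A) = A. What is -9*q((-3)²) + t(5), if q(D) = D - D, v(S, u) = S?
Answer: 16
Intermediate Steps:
k(z) = 56 - 8*z
q(D) = 0
t(b) = 56 - 8*b
-9*q((-3)²) + t(5) = -9*0 + (56 - 8*5) = 0 + (56 - 40) = 0 + 16 = 16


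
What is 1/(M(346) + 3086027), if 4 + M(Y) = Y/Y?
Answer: 1/3086024 ≈ 3.2404e-7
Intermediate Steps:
M(Y) = -3 (M(Y) = -4 + Y/Y = -4 + 1 = -3)
1/(M(346) + 3086027) = 1/(-3 + 3086027) = 1/3086024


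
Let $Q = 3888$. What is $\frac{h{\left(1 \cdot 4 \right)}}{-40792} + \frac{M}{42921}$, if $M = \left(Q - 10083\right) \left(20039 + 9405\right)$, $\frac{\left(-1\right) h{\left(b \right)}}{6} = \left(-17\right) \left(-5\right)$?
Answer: $- \frac{1240111088275}{291805572} \approx -4249.8$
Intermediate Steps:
$h{\left(b \right)} = -510$ ($h{\left(b \right)} = - 6 \left(\left(-17\right) \left(-5\right)\right) = \left(-6\right) 85 = -510$)
$M = -182405580$ ($M = \left(3888 - 10083\right) \left(20039 + 9405\right) = \left(-6195\right) 29444 = -182405580$)
$\frac{h{\left(1 \cdot 4 \right)}}{-40792} + \frac{M}{42921} = - \frac{510}{-40792} - \frac{182405580}{42921} = \left(-510\right) \left(- \frac{1}{40792}\right) - \frac{60801860}{14307} = \frac{255}{20396} - \frac{60801860}{14307} = - \frac{1240111088275}{291805572}$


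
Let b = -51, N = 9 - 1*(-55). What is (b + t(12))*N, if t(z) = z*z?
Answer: 5952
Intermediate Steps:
N = 64 (N = 9 + 55 = 64)
t(z) = z**2
(b + t(12))*N = (-51 + 12**2)*64 = (-51 + 144)*64 = 93*64 = 5952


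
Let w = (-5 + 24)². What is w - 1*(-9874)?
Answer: 10235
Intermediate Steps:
w = 361 (w = 19² = 361)
w - 1*(-9874) = 361 - 1*(-9874) = 361 + 9874 = 10235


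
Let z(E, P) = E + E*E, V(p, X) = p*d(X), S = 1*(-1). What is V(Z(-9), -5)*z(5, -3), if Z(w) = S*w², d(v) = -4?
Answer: 9720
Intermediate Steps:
S = -1
Z(w) = -w²
V(p, X) = -4*p (V(p, X) = p*(-4) = -4*p)
z(E, P) = E + E²
V(Z(-9), -5)*z(5, -3) = (-(-4)*(-9)²)*(5*(1 + 5)) = (-(-4)*81)*(5*6) = -4*(-81)*30 = 324*30 = 9720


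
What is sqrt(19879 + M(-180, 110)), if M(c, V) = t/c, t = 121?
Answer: sqrt(17890495)/30 ≈ 140.99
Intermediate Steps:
M(c, V) = 121/c
sqrt(19879 + M(-180, 110)) = sqrt(19879 + 121/(-180)) = sqrt(19879 + 121*(-1/180)) = sqrt(19879 - 121/180) = sqrt(3578099/180) = sqrt(17890495)/30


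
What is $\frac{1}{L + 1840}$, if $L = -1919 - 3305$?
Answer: $- \frac{1}{3384} \approx -0.00029551$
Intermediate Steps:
$L = -5224$ ($L = -1919 - 3305 = -5224$)
$\frac{1}{L + 1840} = \frac{1}{-5224 + 1840} = \frac{1}{-3384} = - \frac{1}{3384}$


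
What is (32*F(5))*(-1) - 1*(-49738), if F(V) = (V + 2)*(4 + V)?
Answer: 47722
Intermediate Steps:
F(V) = (2 + V)*(4 + V)
(32*F(5))*(-1) - 1*(-49738) = (32*(8 + 5² + 6*5))*(-1) - 1*(-49738) = (32*(8 + 25 + 30))*(-1) + 49738 = (32*63)*(-1) + 49738 = 2016*(-1) + 49738 = -2016 + 49738 = 47722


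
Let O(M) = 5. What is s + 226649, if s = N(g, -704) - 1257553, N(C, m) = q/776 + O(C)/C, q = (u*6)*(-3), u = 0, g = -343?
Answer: -353600077/343 ≈ -1.0309e+6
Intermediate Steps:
q = 0 (q = (0*6)*(-3) = 0*(-3) = 0)
N(C, m) = 5/C (N(C, m) = 0/776 + 5/C = 0*(1/776) + 5/C = 0 + 5/C = 5/C)
s = -431340684/343 (s = 5/(-343) - 1257553 = 5*(-1/343) - 1257553 = -5/343 - 1257553 = -431340684/343 ≈ -1.2576e+6)
s + 226649 = -431340684/343 + 226649 = -353600077/343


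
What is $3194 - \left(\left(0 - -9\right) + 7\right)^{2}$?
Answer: $2938$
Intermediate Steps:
$3194 - \left(\left(0 - -9\right) + 7\right)^{2} = 3194 - \left(\left(0 + 9\right) + 7\right)^{2} = 3194 - \left(9 + 7\right)^{2} = 3194 - 16^{2} = 3194 - 256 = 2938$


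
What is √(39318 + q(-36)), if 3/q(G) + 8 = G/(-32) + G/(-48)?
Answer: 3*√214062/7 ≈ 198.29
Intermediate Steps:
q(G) = 3/(-8 - 5*G/96) (q(G) = 3/(-8 + (G/(-32) + G/(-48))) = 3/(-8 + (G*(-1/32) + G*(-1/48))) = 3/(-8 + (-G/32 - G/48)) = 3/(-8 - 5*G/96))
√(39318 + q(-36)) = √(39318 - 288/(768 + 5*(-36))) = √(39318 - 288/(768 - 180)) = √(39318 - 288/588) = √(39318 - 288*1/588) = √(39318 - 24/49) = √(1926558/49) = 3*√214062/7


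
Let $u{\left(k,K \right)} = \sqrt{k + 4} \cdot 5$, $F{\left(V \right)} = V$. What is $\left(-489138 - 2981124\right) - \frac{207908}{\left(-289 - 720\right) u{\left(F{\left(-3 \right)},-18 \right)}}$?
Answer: $- \frac{17507263882}{5045} \approx -3.4702 \cdot 10^{6}$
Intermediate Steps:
$u{\left(k,K \right)} = 5 \sqrt{4 + k}$ ($u{\left(k,K \right)} = \sqrt{4 + k} 5 = 5 \sqrt{4 + k}$)
$\left(-489138 - 2981124\right) - \frac{207908}{\left(-289 - 720\right) u{\left(F{\left(-3 \right)},-18 \right)}} = \left(-489138 - 2981124\right) - \frac{207908}{\left(-289 - 720\right) 5 \sqrt{4 - 3}} = -3470262 - \frac{207908}{\left(-1009\right) 5 \sqrt{1}} = -3470262 - \frac{207908}{\left(-1009\right) 5 \cdot 1} = -3470262 - \frac{207908}{\left(-1009\right) 5} = -3470262 - \frac{207908}{-5045} = -3470262 - - \frac{207908}{5045} = -3470262 + \frac{207908}{5045} = - \frac{17507263882}{5045}$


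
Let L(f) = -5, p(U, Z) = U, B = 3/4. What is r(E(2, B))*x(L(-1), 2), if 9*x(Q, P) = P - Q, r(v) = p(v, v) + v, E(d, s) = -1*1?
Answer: -14/9 ≈ -1.5556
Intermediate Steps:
B = ¾ (B = 3*(¼) = ¾ ≈ 0.75000)
E(d, s) = -1
r(v) = 2*v (r(v) = v + v = 2*v)
x(Q, P) = -Q/9 + P/9 (x(Q, P) = (P - Q)/9 = -Q/9 + P/9)
r(E(2, B))*x(L(-1), 2) = (2*(-1))*(-⅑*(-5) + (⅑)*2) = -2*(5/9 + 2/9) = -2*7/9 = -14/9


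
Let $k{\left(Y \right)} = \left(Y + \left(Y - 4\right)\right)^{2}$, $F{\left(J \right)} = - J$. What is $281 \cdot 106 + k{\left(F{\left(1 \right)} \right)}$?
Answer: $29822$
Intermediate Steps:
$k{\left(Y \right)} = \left(-4 + 2 Y\right)^{2}$ ($k{\left(Y \right)} = \left(Y + \left(-4 + Y\right)\right)^{2} = \left(-4 + 2 Y\right)^{2}$)
$281 \cdot 106 + k{\left(F{\left(1 \right)} \right)} = 281 \cdot 106 + 4 \left(-2 - 1\right)^{2} = 29786 + 4 \left(-2 - 1\right)^{2} = 29786 + 4 \left(-3\right)^{2} = 29786 + 4 \cdot 9 = 29786 + 36 = 29822$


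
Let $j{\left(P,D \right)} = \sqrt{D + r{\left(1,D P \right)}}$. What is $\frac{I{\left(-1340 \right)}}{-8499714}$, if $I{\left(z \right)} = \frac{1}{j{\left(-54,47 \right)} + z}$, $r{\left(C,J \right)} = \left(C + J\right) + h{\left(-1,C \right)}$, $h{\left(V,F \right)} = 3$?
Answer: $\frac{670}{7641612623559} + \frac{i \sqrt{2487}}{15283225247118} \approx 8.7678 \cdot 10^{-11} + 3.263 \cdot 10^{-12} i$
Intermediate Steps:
$r{\left(C,J \right)} = 3 + C + J$ ($r{\left(C,J \right)} = \left(C + J\right) + 3 = 3 + C + J$)
$j{\left(P,D \right)} = \sqrt{4 + D + D P}$ ($j{\left(P,D \right)} = \sqrt{D + \left(3 + 1 + D P\right)} = \sqrt{D + \left(4 + D P\right)} = \sqrt{4 + D + D P}$)
$I{\left(z \right)} = \frac{1}{z + i \sqrt{2487}}$ ($I{\left(z \right)} = \frac{1}{\sqrt{4 + 47 + 47 \left(-54\right)} + z} = \frac{1}{\sqrt{4 + 47 - 2538} + z} = \frac{1}{\sqrt{-2487} + z} = \frac{1}{i \sqrt{2487} + z} = \frac{1}{z + i \sqrt{2487}}$)
$\frac{I{\left(-1340 \right)}}{-8499714} = \frac{1}{\left(-1340 + i \sqrt{2487}\right) \left(-8499714\right)} = \frac{1}{-1340 + i \sqrt{2487}} \left(- \frac{1}{8499714}\right) = - \frac{1}{8499714 \left(-1340 + i \sqrt{2487}\right)}$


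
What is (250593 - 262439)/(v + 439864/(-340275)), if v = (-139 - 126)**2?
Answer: -4030897650/23895372011 ≈ -0.16869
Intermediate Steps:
v = 70225 (v = (-265)**2 = 70225)
(250593 - 262439)/(v + 439864/(-340275)) = (250593 - 262439)/(70225 + 439864/(-340275)) = -11846/(70225 + 439864*(-1/340275)) = -11846/(70225 - 439864/340275) = -11846/23895372011/340275 = -11846*340275/23895372011 = -4030897650/23895372011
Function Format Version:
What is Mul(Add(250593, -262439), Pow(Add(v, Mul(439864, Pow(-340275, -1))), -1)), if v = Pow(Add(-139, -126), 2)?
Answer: Rational(-4030897650, 23895372011) ≈ -0.16869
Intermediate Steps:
v = 70225 (v = Pow(-265, 2) = 70225)
Mul(Add(250593, -262439), Pow(Add(v, Mul(439864, Pow(-340275, -1))), -1)) = Mul(Add(250593, -262439), Pow(Add(70225, Mul(439864, Pow(-340275, -1))), -1)) = Mul(-11846, Pow(Add(70225, Mul(439864, Rational(-1, 340275))), -1)) = Mul(-11846, Pow(Add(70225, Rational(-439864, 340275)), -1)) = Mul(-11846, Pow(Rational(23895372011, 340275), -1)) = Mul(-11846, Rational(340275, 23895372011)) = Rational(-4030897650, 23895372011)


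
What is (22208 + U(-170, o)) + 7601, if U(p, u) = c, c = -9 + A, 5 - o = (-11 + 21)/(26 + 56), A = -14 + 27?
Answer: 29813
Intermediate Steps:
A = 13
o = 200/41 (o = 5 - (-11 + 21)/(26 + 56) = 5 - 10/82 = 5 - 1*5/41 = 5 - 5/41 = 200/41 ≈ 4.8781)
c = 4 (c = -9 + 13 = 4)
U(p, u) = 4
(22208 + U(-170, o)) + 7601 = (22208 + 4) + 7601 = 22212 + 7601 = 29813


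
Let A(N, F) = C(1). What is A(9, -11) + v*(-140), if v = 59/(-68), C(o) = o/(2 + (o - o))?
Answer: 4147/34 ≈ 121.97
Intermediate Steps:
C(o) = o/2 (C(o) = o/(2 + 0) = o/2)
A(N, F) = 1/2 (A(N, F) = (1/2)*1 = 1/2)
v = -59/68 (v = 59*(-1/68) = -59/68 ≈ -0.86765)
A(9, -11) + v*(-140) = 1/2 - 59/68*(-140) = 1/2 + 2065/17 = 4147/34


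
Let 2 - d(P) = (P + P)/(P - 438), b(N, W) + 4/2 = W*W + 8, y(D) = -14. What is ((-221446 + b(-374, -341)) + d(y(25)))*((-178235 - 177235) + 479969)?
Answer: -1479390243252/113 ≈ -1.3092e+10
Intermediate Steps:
b(N, W) = 6 + W**2 (b(N, W) = -2 + (W*W + 8) = -2 + (W**2 + 8) = -2 + (8 + W**2) = 6 + W**2)
d(P) = 2 - 2*P/(-438 + P) (d(P) = 2 - (P + P)/(P - 438) = 2 - 2*P/(-438 + P))
((-221446 + b(-374, -341)) + d(y(25)))*((-178235 - 177235) + 479969) = ((-221446 + (6 + (-341)**2)) - 876/(-438 - 14))*((-178235 - 177235) + 479969) = ((-221446 + (6 + 116281)) - 876/(-452))*(-355470 + 479969) = ((-221446 + 116287) - 876*(-1/452))*124499 = (-105159 + 219/113)*124499 = -11882748/113*124499 = -1479390243252/113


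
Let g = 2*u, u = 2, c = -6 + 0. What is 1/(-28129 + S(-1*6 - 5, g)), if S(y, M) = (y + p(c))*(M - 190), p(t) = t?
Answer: -1/24967 ≈ -4.0053e-5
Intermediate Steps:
c = -6
g = 4 (g = 2*2 = 4)
S(y, M) = (-190 + M)*(-6 + y) (S(y, M) = (y - 6)*(M - 190) = (-6 + y)*(-190 + M) = (-190 + M)*(-6 + y))
1/(-28129 + S(-1*6 - 5, g)) = 1/(-28129 + (1140 - 190*(-1*6 - 5) - 6*4 + 4*(-1*6 - 5))) = 1/(-28129 + (1140 - 190*(-6 - 5) - 24 + 4*(-6 - 5))) = 1/(-28129 + (1140 - 190*(-11) - 24 + 4*(-11))) = 1/(-28129 + (1140 + 2090 - 24 - 44)) = 1/(-28129 + 3162) = 1/(-24967) = -1/24967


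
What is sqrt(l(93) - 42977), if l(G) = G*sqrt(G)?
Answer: sqrt(-42977 + 93*sqrt(93)) ≈ 205.13*I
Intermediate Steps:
l(G) = G**(3/2)
sqrt(l(93) - 42977) = sqrt(93**(3/2) - 42977) = sqrt(93*sqrt(93) - 42977) = sqrt(-42977 + 93*sqrt(93))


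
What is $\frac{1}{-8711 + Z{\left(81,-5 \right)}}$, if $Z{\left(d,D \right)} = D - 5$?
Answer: $- \frac{1}{8721} \approx -0.00011467$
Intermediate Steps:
$Z{\left(d,D \right)} = -5 + D$
$\frac{1}{-8711 + Z{\left(81,-5 \right)}} = \frac{1}{-8711 - 10} = \frac{1}{-8721} = - \frac{1}{8721}$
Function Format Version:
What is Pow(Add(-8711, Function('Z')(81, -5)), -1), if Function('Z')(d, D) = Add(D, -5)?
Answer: Rational(-1, 8721) ≈ -0.00011467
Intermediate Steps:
Function('Z')(d, D) = Add(-5, D)
Pow(Add(-8711, Function('Z')(81, -5)), -1) = Pow(Add(-8711, Add(-5, -5)), -1) = Pow(Add(-8711, -10), -1) = Pow(-8721, -1) = Rational(-1, 8721)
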